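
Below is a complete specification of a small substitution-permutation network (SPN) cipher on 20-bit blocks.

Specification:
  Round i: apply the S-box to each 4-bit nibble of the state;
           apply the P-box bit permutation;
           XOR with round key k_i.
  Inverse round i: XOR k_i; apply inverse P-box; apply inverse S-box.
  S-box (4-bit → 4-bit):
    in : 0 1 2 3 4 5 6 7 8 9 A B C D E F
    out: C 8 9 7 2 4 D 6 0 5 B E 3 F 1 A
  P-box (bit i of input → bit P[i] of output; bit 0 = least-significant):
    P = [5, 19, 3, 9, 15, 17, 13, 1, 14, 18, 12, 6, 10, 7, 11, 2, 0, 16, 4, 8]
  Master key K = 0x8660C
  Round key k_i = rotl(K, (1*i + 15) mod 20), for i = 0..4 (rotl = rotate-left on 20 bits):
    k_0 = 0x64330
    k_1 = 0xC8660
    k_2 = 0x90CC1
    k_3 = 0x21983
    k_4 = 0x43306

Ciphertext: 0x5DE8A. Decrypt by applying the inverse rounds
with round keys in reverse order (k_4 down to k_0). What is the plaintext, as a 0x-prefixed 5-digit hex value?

0x891E2

s_0 = ciphertext = 0x5DE8A
s_1 = InvRound(s_0, k_4) = 0xFDE95
s_2 = InvRound(s_1, k_3) = 0xB2C2F
s_3 = InvRound(s_2, k_2) = 0x8F1B9
s_4 = InvRound(s_3, k_1) = 0x6CD50
s_5 = InvRound(s_4, k_0) = 0x891E2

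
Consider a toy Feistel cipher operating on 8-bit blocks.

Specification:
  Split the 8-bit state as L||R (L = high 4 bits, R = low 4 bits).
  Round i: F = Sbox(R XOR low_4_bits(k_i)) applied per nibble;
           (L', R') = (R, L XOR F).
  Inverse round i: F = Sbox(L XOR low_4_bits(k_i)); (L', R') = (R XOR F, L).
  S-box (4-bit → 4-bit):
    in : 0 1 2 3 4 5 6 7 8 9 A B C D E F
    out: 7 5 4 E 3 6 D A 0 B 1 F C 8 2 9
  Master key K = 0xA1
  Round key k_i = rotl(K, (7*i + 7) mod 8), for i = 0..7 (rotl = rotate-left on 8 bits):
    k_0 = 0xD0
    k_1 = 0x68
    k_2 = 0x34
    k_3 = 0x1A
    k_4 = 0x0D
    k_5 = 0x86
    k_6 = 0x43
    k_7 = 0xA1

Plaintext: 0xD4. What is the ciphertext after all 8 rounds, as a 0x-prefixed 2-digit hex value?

s_0 = plaintext = 0xD4
s_1 = Round(s_0, k_0) = 0x4E
s_2 = Round(s_1, k_1) = 0xE9
s_3 = Round(s_2, k_2) = 0x96
s_4 = Round(s_3, k_3) = 0x65
s_5 = Round(s_4, k_4) = 0x56
s_6 = Round(s_5, k_5) = 0x62
s_7 = Round(s_6, k_6) = 0x23
s_8 = Round(s_7, k_7) = 0x36

0x36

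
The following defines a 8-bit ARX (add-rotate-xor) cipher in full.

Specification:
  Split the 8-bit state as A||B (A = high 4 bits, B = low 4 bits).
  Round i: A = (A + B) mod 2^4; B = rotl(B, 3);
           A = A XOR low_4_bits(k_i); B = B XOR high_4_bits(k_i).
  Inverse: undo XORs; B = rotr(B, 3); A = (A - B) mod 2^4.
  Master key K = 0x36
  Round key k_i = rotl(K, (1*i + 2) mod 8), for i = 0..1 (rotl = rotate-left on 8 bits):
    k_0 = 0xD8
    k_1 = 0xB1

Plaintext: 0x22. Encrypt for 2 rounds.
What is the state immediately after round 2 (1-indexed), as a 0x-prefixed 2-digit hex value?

0x9D

s_0 = plaintext = 0x22
s_1 = Round(s_0, k_0) = 0xCC
s_2 = Round(s_1, k_1) = 0x9D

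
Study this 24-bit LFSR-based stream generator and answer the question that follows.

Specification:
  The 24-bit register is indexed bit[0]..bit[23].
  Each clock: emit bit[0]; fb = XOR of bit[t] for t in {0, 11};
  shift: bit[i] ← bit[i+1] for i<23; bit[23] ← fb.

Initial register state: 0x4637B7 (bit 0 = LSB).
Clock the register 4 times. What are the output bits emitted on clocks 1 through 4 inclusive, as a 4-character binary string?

1110

reg_0 = 0x4637B7
clock 1: out=1, reg = 0xA31BDB
clock 2: out=1, reg = 0x518DED
clock 3: out=1, reg = 0x28C6F6
clock 4: out=0, reg = 0x14637B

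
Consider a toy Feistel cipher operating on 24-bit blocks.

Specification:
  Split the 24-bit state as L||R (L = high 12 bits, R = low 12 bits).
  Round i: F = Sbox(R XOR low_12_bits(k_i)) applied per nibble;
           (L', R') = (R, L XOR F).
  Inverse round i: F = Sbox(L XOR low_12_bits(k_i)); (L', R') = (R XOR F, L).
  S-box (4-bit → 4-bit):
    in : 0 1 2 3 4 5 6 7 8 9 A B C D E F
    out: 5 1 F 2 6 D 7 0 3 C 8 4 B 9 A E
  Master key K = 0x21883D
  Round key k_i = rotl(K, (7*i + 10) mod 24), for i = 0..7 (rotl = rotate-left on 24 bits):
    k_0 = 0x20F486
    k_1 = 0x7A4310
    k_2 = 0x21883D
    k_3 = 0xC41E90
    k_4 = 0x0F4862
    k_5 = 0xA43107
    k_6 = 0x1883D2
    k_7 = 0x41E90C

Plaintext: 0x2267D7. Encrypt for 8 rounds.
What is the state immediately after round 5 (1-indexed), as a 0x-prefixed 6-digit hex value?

s_0 = plaintext = 0x2267D7
s_1 = Round(s_0, k_0) = 0x7D70F7
s_2 = Round(s_1, k_1) = 0x0F7577
s_3 = Round(s_2, k_2) = 0x57799F
s_4 = Round(s_3, k_3) = 0x99F529
s_5 = Round(s_4, k_4) = 0x5290FB
s_6 = Round(s_5, k_5) = 0x0FB4C2
s_7 = Round(s_6, k_6) = 0x4C20EE
s_8 = Round(s_7, k_7) = 0x0EE86D

0x5290FB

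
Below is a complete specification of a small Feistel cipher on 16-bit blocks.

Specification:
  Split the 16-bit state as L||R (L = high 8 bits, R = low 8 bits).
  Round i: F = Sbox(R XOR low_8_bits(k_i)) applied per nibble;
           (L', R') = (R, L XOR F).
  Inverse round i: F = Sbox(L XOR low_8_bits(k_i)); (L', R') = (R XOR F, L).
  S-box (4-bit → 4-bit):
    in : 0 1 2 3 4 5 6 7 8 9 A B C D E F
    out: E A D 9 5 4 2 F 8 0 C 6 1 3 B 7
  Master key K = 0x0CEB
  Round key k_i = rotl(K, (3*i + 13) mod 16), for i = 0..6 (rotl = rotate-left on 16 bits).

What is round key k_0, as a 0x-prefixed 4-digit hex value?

0x619D

K = 0x0CEB
k_0 = rotl(K, (3*0+13) mod 16) = rotl(K, 13) = 0x619D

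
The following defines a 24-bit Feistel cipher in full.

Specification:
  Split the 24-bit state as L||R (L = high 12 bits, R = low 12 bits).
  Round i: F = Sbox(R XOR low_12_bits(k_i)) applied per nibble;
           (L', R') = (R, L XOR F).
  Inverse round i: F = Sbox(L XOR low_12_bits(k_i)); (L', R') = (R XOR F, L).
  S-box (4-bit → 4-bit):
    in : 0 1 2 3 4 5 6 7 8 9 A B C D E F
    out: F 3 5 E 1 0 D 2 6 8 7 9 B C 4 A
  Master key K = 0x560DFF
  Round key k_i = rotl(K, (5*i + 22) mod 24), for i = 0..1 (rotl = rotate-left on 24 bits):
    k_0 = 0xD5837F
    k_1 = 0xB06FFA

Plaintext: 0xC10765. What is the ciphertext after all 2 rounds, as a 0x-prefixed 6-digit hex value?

s_0 = plaintext = 0xC10765
s_1 = Round(s_0, k_0) = 0x765D27
s_2 = Round(s_1, k_1) = 0xD272A9

0xD272A9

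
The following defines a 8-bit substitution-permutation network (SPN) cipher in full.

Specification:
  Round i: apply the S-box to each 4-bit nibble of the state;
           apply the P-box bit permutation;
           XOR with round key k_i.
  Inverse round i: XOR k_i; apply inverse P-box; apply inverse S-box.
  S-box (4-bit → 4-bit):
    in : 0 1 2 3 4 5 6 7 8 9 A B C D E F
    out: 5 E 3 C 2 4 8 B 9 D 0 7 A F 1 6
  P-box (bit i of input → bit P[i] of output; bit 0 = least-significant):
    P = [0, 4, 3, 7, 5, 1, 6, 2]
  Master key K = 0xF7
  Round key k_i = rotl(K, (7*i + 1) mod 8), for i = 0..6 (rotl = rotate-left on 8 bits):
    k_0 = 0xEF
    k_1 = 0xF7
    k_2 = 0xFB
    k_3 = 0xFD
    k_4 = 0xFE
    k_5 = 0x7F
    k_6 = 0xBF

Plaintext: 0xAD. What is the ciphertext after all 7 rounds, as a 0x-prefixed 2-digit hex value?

0xB5

s_0 = plaintext = 0xAD
s_1 = Round(s_0, k_0) = 0x76
s_2 = Round(s_1, k_1) = 0x51
s_3 = Round(s_2, k_2) = 0x23
s_4 = Round(s_3, k_3) = 0x57
s_5 = Round(s_4, k_4) = 0x2F
s_6 = Round(s_5, k_5) = 0x45
s_7 = Round(s_6, k_6) = 0xB5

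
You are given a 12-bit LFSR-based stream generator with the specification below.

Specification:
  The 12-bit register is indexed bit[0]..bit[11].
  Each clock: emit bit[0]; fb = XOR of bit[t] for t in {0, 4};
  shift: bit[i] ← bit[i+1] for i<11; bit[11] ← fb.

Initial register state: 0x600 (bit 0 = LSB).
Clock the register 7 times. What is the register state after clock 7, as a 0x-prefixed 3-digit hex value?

reg_0 = 0x600
clock 1: out=0, reg = 0x300
clock 2: out=0, reg = 0x180
clock 3: out=0, reg = 0x0C0
clock 4: out=0, reg = 0x060
clock 5: out=0, reg = 0x030
clock 6: out=0, reg = 0x818
clock 7: out=0, reg = 0xC0C

0xC0C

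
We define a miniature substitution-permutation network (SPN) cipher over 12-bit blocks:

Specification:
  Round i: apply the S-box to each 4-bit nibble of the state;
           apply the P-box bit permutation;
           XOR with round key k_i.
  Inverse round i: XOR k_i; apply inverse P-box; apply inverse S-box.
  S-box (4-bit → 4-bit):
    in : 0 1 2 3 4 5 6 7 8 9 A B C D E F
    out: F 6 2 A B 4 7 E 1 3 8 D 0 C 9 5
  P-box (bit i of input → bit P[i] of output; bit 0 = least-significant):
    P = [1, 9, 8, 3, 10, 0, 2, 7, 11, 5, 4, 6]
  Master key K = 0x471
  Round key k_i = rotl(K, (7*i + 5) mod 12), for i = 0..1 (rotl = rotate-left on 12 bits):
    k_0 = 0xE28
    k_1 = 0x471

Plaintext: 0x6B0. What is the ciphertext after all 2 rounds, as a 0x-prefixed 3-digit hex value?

0x342

s_0 = plaintext = 0x6B0
s_1 = Round(s_0, k_0) = 0x196
s_2 = Round(s_1, k_1) = 0x342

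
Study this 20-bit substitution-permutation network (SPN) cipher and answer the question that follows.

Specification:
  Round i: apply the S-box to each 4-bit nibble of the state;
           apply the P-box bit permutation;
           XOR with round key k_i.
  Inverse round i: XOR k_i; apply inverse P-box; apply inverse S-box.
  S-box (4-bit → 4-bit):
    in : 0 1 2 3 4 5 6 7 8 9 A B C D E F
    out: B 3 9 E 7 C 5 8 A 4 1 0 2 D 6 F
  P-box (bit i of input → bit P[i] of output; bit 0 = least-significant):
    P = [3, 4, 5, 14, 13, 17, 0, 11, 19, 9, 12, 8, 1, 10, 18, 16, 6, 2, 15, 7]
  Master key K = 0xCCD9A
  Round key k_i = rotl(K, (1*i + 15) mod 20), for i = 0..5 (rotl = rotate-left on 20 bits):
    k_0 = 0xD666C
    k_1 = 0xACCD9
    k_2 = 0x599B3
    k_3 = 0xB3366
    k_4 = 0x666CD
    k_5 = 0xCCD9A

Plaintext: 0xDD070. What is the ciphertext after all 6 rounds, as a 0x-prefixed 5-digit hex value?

s_0 = plaintext = 0xDD070
s_1 = Round(s_0, k_0) = 0x0ADB6
s_2 = Round(s_1, k_1) = 0x2DD37
s_3 = Round(s_2, k_2) = 0xAC070
s_4 = Round(s_3, k_3) = 0x37C3E
s_5 = Round(s_4, k_4) = 0x5EC78
s_6 = Round(s_5, k_5) = 0x8030A

0x8030A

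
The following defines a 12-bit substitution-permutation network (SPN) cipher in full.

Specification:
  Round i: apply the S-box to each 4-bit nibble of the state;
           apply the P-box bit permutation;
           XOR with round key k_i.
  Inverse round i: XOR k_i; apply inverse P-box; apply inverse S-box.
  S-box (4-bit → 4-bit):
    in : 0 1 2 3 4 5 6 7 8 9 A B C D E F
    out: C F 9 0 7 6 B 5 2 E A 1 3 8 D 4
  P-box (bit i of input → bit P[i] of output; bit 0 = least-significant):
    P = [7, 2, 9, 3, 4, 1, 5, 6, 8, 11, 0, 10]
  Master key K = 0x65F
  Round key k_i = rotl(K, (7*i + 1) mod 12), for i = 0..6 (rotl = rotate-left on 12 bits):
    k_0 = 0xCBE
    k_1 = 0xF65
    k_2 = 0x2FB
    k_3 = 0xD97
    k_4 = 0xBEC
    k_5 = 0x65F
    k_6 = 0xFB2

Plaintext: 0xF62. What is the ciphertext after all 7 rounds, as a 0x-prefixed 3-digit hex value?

s_0 = plaintext = 0xF62
s_1 = Round(s_0, k_0) = 0xC65
s_2 = Round(s_1, k_1) = 0x433
s_3 = Round(s_2, k_2) = 0xBFA
s_4 = Round(s_3, k_3) = 0xCBB
s_5 = Round(s_4, k_4) = 0x27C
s_6 = Round(s_5, k_5) = 0x3EB
s_7 = Round(s_6, k_6) = 0xF42

0xF42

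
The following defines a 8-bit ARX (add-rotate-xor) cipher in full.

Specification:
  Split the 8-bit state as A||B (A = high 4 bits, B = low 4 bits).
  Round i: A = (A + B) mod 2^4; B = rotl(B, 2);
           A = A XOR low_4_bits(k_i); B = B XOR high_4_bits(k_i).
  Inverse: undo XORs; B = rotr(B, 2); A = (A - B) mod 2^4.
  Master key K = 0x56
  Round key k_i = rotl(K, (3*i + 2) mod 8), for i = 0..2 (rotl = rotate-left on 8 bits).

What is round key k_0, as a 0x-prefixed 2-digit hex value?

0x59

K = 0x56
k_0 = rotl(K, (3*0+2) mod 8) = rotl(K, 2) = 0x59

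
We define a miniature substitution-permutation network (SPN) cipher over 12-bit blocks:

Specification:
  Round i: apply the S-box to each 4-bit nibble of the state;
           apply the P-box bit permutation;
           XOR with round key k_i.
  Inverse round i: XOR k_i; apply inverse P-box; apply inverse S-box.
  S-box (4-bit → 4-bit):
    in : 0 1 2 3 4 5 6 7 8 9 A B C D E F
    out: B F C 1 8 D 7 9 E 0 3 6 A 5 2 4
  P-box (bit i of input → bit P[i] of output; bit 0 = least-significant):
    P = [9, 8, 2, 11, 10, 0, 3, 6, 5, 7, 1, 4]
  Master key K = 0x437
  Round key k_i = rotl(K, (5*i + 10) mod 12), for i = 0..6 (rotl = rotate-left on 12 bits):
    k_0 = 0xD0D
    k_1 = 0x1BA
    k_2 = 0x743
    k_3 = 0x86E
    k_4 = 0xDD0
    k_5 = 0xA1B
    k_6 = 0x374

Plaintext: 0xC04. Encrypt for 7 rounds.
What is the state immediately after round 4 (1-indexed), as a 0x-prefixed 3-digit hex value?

0x0F8

s_0 = plaintext = 0xC04
s_1 = Round(s_0, k_0) = 0x1DC
s_2 = Round(s_1, k_1) = 0xC00
s_3 = Round(s_2, k_2) = 0x892
s_4 = Round(s_3, k_3) = 0x0F8
s_5 = Round(s_4, k_4) = 0x46C
s_6 = Round(s_5, k_5) = 0x702
s_7 = Round(s_6, k_6) = 0xF01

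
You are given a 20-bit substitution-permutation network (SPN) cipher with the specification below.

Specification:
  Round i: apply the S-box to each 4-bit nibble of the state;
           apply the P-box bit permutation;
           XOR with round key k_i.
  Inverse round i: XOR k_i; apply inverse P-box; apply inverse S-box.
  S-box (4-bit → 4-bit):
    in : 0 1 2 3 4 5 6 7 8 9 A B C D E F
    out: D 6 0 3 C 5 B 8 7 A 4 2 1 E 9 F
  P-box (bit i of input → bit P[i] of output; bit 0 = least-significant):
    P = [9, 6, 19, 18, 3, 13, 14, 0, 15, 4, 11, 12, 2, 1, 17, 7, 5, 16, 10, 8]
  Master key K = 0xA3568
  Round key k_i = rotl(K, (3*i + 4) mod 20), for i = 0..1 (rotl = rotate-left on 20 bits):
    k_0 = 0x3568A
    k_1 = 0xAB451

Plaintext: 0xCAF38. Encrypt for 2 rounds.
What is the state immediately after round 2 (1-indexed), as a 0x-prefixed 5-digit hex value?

s_0 = plaintext = 0xCAF38
s_1 = Round(s_0, k_0) = 0x9ECF2
s_2 = Round(s_1, k_1) = 0xB55DC

0xB55DC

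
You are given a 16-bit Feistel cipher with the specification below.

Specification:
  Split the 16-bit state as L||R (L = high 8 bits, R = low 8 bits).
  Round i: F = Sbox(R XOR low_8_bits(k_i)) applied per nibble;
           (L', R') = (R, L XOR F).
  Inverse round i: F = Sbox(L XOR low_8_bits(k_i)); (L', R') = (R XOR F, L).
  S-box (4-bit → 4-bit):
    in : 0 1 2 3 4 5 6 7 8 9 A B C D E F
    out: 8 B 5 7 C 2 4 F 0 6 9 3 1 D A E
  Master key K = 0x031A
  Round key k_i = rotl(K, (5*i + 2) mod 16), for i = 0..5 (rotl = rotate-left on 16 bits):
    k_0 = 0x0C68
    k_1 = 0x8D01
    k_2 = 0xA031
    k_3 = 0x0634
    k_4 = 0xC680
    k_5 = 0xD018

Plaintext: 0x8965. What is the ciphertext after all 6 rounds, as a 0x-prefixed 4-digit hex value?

s_0 = plaintext = 0x8965
s_1 = Round(s_0, k_0) = 0x6504
s_2 = Round(s_1, k_1) = 0x04E7
s_3 = Round(s_2, k_2) = 0xE7D0
s_4 = Round(s_3, k_3) = 0xD04B
s_5 = Round(s_4, k_4) = 0x4BC3
s_6 = Round(s_5, k_5) = 0xC398

0xC398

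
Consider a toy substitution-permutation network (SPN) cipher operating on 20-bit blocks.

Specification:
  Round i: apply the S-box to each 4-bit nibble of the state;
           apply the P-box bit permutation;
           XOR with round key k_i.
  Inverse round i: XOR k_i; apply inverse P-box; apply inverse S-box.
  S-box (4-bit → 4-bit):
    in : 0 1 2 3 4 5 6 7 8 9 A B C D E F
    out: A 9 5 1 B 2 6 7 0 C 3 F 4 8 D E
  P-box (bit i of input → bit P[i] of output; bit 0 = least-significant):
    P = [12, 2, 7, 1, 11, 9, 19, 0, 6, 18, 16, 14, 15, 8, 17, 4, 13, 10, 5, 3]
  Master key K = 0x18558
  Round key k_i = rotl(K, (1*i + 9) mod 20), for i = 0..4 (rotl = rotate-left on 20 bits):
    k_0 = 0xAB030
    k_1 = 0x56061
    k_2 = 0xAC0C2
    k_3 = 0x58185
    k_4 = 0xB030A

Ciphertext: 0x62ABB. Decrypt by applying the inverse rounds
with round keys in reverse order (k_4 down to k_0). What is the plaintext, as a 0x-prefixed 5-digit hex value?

0x24F33

s_0 = ciphertext = 0x62ABB
s_1 = InvRound(s_0, k_4) = 0x206EC
s_2 = InvRound(s_1, k_3) = 0xF7708
s_3 = InvRound(s_2, k_2) = 0x4A75E
s_4 = InvRound(s_3, k_1) = 0xF4900
s_5 = InvRound(s_4, k_0) = 0x24F33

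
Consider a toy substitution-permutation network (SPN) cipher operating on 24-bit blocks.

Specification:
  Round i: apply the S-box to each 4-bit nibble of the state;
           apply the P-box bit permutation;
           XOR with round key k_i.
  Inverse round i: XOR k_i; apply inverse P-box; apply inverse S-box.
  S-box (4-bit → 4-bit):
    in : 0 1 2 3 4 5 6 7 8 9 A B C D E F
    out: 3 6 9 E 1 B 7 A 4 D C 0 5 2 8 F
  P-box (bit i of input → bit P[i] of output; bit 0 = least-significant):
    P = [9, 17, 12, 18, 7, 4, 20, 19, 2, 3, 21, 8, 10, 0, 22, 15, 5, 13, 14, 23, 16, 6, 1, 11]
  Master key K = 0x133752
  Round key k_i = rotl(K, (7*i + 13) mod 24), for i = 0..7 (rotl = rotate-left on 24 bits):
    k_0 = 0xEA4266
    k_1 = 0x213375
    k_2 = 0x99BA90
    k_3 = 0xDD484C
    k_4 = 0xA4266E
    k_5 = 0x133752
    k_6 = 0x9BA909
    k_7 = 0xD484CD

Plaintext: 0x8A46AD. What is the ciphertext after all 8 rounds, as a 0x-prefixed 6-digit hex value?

s_0 = plaintext = 0x8A46AD
s_1 = Round(s_0, k_0) = 0x500668
s_2 = Round(s_1, k_1) = 0x100F88
s_3 = Round(s_2, k_2) = 0xA98FFF
s_4 = Round(s_3, k_3) = 0x2313F2
s_5 = Round(s_4, k_4) = 0x594DF7
s_6 = Round(s_5, k_5) = 0x8C7BAA
s_7 = Round(s_6, k_6) = 0x87792A
s_8 = Round(s_7, k_7) = 0x78354A

0x78354A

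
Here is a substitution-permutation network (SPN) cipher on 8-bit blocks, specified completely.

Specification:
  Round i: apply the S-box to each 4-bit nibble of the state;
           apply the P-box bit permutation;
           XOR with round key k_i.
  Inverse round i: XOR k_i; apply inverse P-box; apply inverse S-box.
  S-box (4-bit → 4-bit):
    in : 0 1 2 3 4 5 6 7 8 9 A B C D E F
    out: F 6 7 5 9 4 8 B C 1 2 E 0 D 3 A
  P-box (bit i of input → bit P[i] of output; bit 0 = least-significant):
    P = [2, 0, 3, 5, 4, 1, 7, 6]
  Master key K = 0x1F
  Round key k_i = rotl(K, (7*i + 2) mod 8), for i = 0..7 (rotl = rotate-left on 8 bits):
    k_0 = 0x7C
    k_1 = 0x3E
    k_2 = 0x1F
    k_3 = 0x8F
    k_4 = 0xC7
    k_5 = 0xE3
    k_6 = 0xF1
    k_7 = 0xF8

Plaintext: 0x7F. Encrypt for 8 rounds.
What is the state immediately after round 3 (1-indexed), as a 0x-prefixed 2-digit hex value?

0x33

s_0 = plaintext = 0x7F
s_1 = Round(s_0, k_0) = 0x0F
s_2 = Round(s_1, k_1) = 0xCD
s_3 = Round(s_2, k_2) = 0x33
s_4 = Round(s_3, k_3) = 0x13
s_5 = Round(s_4, k_4) = 0x49
s_6 = Round(s_5, k_5) = 0xB7
s_7 = Round(s_6, k_6) = 0x16
s_8 = Round(s_7, k_7) = 0x5A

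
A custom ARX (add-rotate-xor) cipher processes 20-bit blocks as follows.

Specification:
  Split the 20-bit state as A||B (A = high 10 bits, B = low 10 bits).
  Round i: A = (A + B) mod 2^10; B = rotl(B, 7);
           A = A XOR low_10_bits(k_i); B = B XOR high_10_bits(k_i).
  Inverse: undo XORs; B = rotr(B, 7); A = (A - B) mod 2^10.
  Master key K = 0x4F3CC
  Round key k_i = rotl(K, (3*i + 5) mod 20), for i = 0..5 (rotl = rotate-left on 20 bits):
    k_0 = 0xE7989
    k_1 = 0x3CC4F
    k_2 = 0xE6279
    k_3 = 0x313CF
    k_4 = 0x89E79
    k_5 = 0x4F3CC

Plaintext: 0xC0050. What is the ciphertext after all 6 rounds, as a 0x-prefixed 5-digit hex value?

0x9642A

s_0 = plaintext = 0xC0050
s_1 = Round(s_0, k_0) = 0xB6794
s_2 = Round(s_1, k_1) = 0x88A81
s_3 = Round(s_2, k_2) = 0xB6B48
s_4 = Round(s_3, k_3) = 0x7B4AD
s_5 = Round(s_4, k_4) = 0x38CB2
s_6 = Round(s_5, k_5) = 0x9642A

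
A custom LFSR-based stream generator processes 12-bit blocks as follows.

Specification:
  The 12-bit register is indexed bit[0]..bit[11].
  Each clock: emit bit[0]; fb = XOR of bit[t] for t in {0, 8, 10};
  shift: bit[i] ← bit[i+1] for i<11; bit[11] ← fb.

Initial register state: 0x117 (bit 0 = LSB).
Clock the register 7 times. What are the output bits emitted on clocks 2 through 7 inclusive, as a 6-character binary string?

110100

reg_0 = 0x117
clock 1: out=1, reg = 0x08B
clock 2: out=1, reg = 0x845
clock 3: out=1, reg = 0xC22
clock 4: out=0, reg = 0xE11
clock 5: out=1, reg = 0x708
clock 6: out=0, reg = 0x384
clock 7: out=0, reg = 0x9C2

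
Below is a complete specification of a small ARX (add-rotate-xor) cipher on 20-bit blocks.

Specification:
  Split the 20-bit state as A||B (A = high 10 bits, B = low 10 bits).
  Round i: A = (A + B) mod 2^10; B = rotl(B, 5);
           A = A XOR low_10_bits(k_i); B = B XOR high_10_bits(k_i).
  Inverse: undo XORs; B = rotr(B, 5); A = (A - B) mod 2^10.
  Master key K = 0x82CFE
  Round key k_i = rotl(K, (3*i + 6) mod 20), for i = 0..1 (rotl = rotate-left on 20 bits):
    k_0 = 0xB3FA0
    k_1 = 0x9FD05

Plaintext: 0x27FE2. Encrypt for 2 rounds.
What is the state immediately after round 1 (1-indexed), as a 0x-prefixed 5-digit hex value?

s_0 = plaintext = 0x27FE2
s_1 = Round(s_0, k_0) = 0xC8690
s_2 = Round(s_1, k_1) = 0x2D06B

0xC8690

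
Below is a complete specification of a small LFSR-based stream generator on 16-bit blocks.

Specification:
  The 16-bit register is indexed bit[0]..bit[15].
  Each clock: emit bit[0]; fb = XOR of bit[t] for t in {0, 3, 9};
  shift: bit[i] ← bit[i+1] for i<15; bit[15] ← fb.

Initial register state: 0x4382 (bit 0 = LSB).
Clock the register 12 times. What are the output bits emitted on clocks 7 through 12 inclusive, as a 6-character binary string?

011100

reg_0 = 0x4382
clock 1: out=0, reg = 0xA1C1
clock 2: out=1, reg = 0xD0E0
clock 3: out=0, reg = 0x6870
clock 4: out=0, reg = 0x3438
clock 5: out=0, reg = 0x9A1C
clock 6: out=0, reg = 0x4D0E
clock 7: out=0, reg = 0xA687
clock 8: out=1, reg = 0x5343
clock 9: out=1, reg = 0x29A1
clock 10: out=1, reg = 0x94D0
clock 11: out=0, reg = 0x4A68
clock 12: out=0, reg = 0x2534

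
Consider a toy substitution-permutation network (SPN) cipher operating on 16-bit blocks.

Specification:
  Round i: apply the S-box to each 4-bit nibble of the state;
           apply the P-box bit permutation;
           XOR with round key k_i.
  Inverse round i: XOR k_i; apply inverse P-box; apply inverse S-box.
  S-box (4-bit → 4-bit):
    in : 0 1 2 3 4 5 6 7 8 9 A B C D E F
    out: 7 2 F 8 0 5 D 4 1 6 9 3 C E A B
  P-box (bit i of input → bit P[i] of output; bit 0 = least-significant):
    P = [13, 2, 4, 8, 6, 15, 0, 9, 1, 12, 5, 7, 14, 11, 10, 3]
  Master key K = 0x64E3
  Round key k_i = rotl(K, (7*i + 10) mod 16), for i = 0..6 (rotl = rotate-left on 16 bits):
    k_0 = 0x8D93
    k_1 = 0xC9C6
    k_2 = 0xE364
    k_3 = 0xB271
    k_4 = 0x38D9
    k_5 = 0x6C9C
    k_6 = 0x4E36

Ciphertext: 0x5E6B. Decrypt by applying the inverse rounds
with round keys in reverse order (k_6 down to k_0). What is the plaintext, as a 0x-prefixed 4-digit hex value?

s_0 = ciphertext = 0x5E6B
s_1 = InvRound(s_0, k_6) = 0x3159
s_2 = InvRound(s_1, k_5) = 0x0E5E
s_3 = InvRound(s_2, k_4) = 0x7FCB
s_4 = InvRound(s_3, k_3) = 0x261C
s_5 = InvRound(s_4, k_2) = 0x67BC
s_6 = InvRound(s_5, k_1) = 0xD5F5
s_7 = InvRound(s_6, k_0) = 0xB081

0xB081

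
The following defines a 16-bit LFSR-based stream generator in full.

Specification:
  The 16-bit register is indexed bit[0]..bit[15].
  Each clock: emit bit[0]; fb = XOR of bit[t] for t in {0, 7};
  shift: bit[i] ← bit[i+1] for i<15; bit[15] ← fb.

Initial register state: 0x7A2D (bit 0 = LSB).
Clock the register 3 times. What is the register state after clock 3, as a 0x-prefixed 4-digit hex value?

reg_0 = 0x7A2D
clock 1: out=1, reg = 0xBD16
clock 2: out=0, reg = 0x5E8B
clock 3: out=1, reg = 0x2F45

0x2F45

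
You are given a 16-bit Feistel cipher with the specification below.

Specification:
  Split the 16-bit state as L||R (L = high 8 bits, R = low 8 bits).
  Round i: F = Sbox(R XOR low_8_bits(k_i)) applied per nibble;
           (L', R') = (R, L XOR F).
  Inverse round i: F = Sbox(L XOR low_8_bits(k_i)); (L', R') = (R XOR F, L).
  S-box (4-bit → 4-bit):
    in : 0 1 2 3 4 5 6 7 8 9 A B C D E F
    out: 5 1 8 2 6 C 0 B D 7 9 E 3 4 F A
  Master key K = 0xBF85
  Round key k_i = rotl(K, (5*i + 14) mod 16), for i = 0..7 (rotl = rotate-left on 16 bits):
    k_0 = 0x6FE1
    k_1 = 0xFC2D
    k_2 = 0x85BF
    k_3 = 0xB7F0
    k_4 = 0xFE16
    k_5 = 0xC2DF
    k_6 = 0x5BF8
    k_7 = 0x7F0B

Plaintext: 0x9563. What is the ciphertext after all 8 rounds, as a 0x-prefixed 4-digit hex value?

s_0 = plaintext = 0x9563
s_1 = Round(s_0, k_0) = 0x634D
s_2 = Round(s_1, k_1) = 0x4D66
s_3 = Round(s_2, k_2) = 0x660A
s_4 = Round(s_3, k_3) = 0x0ACF
s_5 = Round(s_4, k_4) = 0xCF4D
s_6 = Round(s_5, k_5) = 0x4DB7
s_7 = Round(s_6, k_6) = 0xB727
s_8 = Round(s_7, k_7) = 0x2734

0x2734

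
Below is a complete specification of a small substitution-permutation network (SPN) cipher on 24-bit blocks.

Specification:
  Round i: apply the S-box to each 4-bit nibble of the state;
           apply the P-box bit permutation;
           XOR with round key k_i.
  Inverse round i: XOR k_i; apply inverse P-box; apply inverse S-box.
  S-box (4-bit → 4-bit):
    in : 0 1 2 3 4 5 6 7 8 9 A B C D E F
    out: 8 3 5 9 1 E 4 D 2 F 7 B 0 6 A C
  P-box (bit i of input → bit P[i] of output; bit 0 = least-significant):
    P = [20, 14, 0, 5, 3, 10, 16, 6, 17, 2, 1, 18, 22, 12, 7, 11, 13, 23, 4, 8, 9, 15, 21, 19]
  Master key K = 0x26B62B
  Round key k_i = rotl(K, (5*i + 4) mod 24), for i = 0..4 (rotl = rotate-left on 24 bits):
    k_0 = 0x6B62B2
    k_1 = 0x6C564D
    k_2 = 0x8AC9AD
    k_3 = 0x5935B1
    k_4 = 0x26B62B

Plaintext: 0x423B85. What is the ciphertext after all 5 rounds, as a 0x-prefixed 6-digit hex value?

s_0 = plaintext = 0x423B85
s_1 = Round(s_0, k_0) = 0x2D0C87
s_2 = Round(s_1, k_1) = 0xDC587C
s_3 = Round(s_2, k_2) = 0xAB5161
s_4 = Round(s_3, k_3) = 0xEACE35
s_5 = Round(s_4, k_4) = 0xAA5656

0xAA5656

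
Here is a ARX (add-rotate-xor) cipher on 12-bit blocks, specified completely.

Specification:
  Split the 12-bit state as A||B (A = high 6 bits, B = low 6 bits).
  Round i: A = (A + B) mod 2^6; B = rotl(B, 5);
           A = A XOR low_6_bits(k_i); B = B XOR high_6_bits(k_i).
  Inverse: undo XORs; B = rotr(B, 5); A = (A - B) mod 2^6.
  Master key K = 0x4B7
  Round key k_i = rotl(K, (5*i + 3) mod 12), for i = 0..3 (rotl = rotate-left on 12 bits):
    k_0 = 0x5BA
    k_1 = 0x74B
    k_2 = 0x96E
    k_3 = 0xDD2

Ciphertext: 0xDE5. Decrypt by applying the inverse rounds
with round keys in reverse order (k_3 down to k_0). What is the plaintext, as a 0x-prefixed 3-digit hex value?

s_0 = ciphertext = 0xDE5
s_1 = InvRound(s_0, k_3) = 0x064
s_2 = InvRound(s_1, k_2) = 0xB42
s_3 = InvRound(s_2, k_1) = 0xA3E
s_4 = InvRound(s_3, k_0) = 0x051

0x051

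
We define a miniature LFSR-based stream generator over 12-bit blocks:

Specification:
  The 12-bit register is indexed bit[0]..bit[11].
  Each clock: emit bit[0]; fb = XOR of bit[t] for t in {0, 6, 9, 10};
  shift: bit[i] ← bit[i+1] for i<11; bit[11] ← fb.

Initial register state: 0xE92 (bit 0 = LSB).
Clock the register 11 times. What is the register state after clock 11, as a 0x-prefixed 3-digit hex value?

reg_0 = 0xE92
clock 1: out=0, reg = 0x749
clock 2: out=1, reg = 0x3A4
clock 3: out=0, reg = 0x9D2
clock 4: out=0, reg = 0xCE9
clock 5: out=1, reg = 0xE74
clock 6: out=0, reg = 0xF3A
clock 7: out=0, reg = 0x79D
clock 8: out=1, reg = 0xBCE
clock 9: out=0, reg = 0x5E7
clock 10: out=1, reg = 0xAF3
clock 11: out=1, reg = 0xD79

0xD79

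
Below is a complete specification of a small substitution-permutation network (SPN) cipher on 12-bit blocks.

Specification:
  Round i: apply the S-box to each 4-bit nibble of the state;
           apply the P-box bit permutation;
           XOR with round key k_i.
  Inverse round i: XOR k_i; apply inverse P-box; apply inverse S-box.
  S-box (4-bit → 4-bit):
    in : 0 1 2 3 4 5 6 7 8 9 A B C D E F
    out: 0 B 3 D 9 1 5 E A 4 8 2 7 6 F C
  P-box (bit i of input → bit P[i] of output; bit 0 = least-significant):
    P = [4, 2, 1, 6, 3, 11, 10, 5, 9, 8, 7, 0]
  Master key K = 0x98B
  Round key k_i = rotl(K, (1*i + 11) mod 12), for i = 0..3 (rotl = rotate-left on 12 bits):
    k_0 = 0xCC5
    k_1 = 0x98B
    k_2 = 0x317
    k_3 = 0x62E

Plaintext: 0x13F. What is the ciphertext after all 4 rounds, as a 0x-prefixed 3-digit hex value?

s_0 = plaintext = 0x13F
s_1 = Round(s_0, k_0) = 0xBAE
s_2 = Round(s_1, k_1) = 0x8FD
s_3 = Round(s_2, k_2) = 0x630
s_4 = Round(s_3, k_3) = 0x086

0x086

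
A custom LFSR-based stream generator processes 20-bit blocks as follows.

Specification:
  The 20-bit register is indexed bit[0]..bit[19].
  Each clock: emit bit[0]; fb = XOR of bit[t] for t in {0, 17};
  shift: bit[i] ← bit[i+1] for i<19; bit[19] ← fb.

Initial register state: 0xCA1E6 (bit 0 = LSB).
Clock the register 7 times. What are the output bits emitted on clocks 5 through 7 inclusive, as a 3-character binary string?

reg_0 = 0xCA1E6
clock 1: out=0, reg = 0x650F3
clock 2: out=1, reg = 0x32879
clock 3: out=1, reg = 0x1943C
clock 4: out=0, reg = 0x0CA1E
clock 5: out=0, reg = 0x0650F
clock 6: out=1, reg = 0x83287
clock 7: out=1, reg = 0xC1943

011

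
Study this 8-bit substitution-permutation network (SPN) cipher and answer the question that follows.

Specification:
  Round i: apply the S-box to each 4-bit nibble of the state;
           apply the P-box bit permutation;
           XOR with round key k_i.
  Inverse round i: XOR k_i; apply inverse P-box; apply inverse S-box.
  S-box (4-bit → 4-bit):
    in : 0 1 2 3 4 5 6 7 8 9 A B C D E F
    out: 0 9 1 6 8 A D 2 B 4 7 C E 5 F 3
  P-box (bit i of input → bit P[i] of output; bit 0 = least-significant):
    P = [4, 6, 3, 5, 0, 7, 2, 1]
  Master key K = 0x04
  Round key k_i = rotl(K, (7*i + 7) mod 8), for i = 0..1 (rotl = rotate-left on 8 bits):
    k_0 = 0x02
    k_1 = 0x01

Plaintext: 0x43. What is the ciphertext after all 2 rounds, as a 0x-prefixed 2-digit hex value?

s_0 = plaintext = 0x43
s_1 = Round(s_0, k_0) = 0x48
s_2 = Round(s_1, k_1) = 0x73

0x73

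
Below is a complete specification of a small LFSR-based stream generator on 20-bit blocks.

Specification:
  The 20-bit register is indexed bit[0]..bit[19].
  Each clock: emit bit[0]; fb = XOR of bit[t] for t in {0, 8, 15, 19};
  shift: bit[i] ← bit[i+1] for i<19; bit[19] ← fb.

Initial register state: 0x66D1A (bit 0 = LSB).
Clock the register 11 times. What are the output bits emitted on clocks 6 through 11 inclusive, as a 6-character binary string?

000101

reg_0 = 0x66D1A
clock 1: out=0, reg = 0xB368D
clock 2: out=1, reg = 0x59B46
clock 3: out=0, reg = 0x2CDA3
clock 4: out=1, reg = 0x966D1
clock 5: out=1, reg = 0x4B368
clock 6: out=0, reg = 0x259B4
clock 7: out=0, reg = 0x92CDA
clock 8: out=0, reg = 0xC966D
clock 9: out=1, reg = 0xE4B36
clock 10: out=0, reg = 0x7259B
clock 11: out=1, reg = 0x392CD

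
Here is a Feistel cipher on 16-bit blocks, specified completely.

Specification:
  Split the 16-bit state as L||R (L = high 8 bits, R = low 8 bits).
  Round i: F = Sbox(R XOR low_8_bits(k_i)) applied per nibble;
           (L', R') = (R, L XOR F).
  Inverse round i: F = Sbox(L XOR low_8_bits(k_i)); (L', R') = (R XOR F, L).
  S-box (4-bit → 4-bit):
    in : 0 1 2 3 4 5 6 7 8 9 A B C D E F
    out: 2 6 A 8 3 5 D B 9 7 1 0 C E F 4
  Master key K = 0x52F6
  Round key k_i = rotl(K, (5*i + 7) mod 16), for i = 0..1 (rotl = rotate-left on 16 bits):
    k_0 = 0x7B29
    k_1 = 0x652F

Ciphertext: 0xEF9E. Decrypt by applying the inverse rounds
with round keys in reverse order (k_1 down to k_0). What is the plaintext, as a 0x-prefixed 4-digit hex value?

0x5A5C

s_0 = ciphertext = 0xEF9E
s_1 = InvRound(s_0, k_1) = 0x5CEF
s_2 = InvRound(s_1, k_0) = 0x5A5C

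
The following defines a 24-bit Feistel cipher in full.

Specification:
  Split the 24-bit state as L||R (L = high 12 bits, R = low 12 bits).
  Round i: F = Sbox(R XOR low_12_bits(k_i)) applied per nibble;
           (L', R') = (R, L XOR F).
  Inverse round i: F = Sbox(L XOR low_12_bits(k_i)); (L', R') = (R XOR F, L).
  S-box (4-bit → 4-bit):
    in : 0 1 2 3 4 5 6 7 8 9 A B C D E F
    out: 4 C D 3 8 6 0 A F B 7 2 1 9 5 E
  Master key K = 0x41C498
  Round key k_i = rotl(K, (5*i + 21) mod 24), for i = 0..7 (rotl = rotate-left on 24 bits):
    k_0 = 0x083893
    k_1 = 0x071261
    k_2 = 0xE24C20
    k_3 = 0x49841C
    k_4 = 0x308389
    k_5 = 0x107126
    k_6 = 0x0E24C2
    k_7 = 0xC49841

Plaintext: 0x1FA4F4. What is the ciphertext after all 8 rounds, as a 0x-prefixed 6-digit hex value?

s_0 = plaintext = 0x1FA4F4
s_1 = Round(s_0, k_0) = 0x4F40F0
s_2 = Round(s_1, k_1) = 0x0F0948
s_3 = Round(s_2, k_2) = 0x9486FF
s_4 = Round(s_3, k_3) = 0x6FF41B
s_5 = Round(s_4, k_4) = 0x41BC42
s_6 = Round(s_5, k_5) = 0xC42D13
s_7 = Round(s_6, k_6) = 0xD137DE
s_8 = Round(s_7, k_7) = 0x7DE3AD

0x7DE3AD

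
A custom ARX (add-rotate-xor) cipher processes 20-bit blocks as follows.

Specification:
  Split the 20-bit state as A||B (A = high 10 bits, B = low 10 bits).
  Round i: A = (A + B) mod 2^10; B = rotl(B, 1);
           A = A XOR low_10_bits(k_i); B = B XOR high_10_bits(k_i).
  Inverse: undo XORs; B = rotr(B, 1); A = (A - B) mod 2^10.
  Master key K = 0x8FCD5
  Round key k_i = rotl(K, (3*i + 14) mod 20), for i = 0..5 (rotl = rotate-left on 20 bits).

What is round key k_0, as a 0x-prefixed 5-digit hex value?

K = 0x8FCD5
k_0 = rotl(K, (3*0+14) mod 20) = rotl(K, 14) = 0x563F3

0x563F3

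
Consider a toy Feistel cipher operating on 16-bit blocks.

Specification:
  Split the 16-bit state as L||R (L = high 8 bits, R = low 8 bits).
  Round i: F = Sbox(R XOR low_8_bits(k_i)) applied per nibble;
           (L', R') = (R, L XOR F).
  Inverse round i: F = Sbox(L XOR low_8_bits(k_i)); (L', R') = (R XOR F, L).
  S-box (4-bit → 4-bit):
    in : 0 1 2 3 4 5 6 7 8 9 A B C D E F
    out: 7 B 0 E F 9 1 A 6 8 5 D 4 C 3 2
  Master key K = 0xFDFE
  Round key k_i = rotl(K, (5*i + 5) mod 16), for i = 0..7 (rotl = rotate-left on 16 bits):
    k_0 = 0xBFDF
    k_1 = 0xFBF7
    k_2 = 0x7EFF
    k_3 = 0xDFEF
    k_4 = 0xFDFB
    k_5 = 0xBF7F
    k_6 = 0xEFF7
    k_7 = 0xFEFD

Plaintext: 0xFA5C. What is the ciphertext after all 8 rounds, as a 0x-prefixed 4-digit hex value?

s_0 = plaintext = 0xFA5C
s_1 = Round(s_0, k_0) = 0x5C94
s_2 = Round(s_1, k_1) = 0x9442
s_3 = Round(s_2, k_2) = 0x4248
s_4 = Round(s_3, k_3) = 0x4818
s_5 = Round(s_4, k_4) = 0x1876
s_6 = Round(s_5, k_5) = 0x7660
s_7 = Round(s_6, k_6) = 0x60FC
s_8 = Round(s_7, k_7) = 0xFC1B

0xFC1B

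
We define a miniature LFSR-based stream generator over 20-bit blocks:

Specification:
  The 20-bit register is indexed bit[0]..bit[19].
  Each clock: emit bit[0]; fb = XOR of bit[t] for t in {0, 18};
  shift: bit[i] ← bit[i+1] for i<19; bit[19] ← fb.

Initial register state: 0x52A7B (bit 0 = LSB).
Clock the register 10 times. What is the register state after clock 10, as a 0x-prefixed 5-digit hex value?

0x2C94A

reg_0 = 0x52A7B
clock 1: out=1, reg = 0x2953D
clock 2: out=1, reg = 0x94A9E
clock 3: out=0, reg = 0x4A54F
clock 4: out=1, reg = 0x252A7
clock 5: out=1, reg = 0x92953
clock 6: out=1, reg = 0xC94A9
clock 7: out=1, reg = 0x64A54
clock 8: out=0, reg = 0xB252A
clock 9: out=0, reg = 0x59295
clock 10: out=1, reg = 0x2C94A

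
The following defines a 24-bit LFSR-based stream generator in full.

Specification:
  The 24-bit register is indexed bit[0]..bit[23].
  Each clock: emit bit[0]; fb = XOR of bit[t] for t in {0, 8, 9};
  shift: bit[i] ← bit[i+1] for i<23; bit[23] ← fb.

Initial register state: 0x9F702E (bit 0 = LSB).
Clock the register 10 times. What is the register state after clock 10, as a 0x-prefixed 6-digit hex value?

0x39A7DC

reg_0 = 0x9F702E
clock 1: out=0, reg = 0x4FB817
clock 2: out=1, reg = 0xA7DC0B
clock 3: out=1, reg = 0xD3EE05
clock 4: out=1, reg = 0x69F702
clock 5: out=0, reg = 0x34FB81
clock 6: out=1, reg = 0x9A7DC0
clock 7: out=0, reg = 0xCD3EE0
clock 8: out=0, reg = 0xE69F70
clock 9: out=0, reg = 0x734FB8
clock 10: out=0, reg = 0x39A7DC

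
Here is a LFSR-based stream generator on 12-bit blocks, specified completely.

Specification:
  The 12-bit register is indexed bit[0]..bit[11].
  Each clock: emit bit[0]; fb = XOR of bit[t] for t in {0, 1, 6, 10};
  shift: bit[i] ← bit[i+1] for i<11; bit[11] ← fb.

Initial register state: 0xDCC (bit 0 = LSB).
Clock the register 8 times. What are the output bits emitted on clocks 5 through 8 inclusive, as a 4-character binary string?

0011

reg_0 = 0xDCC
clock 1: out=0, reg = 0x6E6
clock 2: out=0, reg = 0xB73
clock 3: out=1, reg = 0xDB9
clock 4: out=1, reg = 0x6DC
clock 5: out=0, reg = 0x36E
clock 6: out=0, reg = 0x1B7
clock 7: out=1, reg = 0x0DB
clock 8: out=1, reg = 0x86D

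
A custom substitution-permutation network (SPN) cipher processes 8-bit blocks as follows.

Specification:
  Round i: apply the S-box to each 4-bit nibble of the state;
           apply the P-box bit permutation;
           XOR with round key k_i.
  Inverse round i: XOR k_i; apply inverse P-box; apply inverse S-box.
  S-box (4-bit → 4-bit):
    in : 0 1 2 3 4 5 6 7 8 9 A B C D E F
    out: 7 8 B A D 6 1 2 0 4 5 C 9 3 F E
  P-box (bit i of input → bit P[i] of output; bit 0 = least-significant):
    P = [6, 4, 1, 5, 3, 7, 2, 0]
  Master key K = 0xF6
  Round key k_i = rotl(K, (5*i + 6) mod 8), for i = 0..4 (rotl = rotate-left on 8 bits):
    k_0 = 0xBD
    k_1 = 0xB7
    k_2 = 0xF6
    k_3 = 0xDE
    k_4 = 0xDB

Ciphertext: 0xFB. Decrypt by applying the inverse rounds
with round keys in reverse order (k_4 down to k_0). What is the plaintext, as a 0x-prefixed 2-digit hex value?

0x1C

s_0 = ciphertext = 0xFB
s_1 = InvRound(s_0, k_4) = 0x81
s_2 = InvRound(s_1, k_3) = 0x40
s_3 = InvRound(s_2, k_2) = 0x5F
s_4 = InvRound(s_3, k_1) = 0xDC
s_5 = InvRound(s_4, k_0) = 0x1C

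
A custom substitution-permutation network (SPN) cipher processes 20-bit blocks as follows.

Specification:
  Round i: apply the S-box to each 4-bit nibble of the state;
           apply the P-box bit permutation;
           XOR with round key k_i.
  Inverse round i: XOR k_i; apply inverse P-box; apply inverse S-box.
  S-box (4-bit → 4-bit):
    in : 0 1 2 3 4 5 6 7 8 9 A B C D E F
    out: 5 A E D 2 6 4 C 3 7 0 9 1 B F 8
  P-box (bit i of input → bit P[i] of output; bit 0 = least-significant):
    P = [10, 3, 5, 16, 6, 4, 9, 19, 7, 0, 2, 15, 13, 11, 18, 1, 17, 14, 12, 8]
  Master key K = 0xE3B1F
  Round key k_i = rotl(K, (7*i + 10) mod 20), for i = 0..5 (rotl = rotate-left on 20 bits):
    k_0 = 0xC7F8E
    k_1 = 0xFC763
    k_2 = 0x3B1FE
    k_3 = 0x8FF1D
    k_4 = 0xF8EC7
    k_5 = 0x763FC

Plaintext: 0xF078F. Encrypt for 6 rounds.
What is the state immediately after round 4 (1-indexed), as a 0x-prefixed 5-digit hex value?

s_0 = plaintext = 0xF078F
s_1 = Round(s_0, k_0) = 0x9DEDA
s_2 = Round(s_1, k_1) = 0x53FB4
s_3 = Round(s_2, k_2) = 0xF41B4
s_4 = Round(s_3, k_3) = 0x07654
s_5 = Round(s_4, k_4) = 0x99CD9
s_6 = Round(s_5, k_5) = 0x91F04

0x07654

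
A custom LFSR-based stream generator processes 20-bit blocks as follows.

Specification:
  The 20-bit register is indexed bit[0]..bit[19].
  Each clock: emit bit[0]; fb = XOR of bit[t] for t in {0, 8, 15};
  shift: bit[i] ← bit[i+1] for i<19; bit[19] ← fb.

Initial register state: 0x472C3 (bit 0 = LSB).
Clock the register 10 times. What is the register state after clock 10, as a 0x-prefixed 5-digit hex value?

0x6651C

reg_0 = 0x472C3
clock 1: out=1, reg = 0xA3961
clock 2: out=1, reg = 0x51CB0
clock 3: out=0, reg = 0x28E58
clock 4: out=0, reg = 0x9472C
clock 5: out=0, reg = 0xCA396
clock 6: out=0, reg = 0x651CB
clock 7: out=1, reg = 0x328E5
clock 8: out=1, reg = 0x99472
clock 9: out=0, reg = 0xCCA39
clock 10: out=1, reg = 0x6651C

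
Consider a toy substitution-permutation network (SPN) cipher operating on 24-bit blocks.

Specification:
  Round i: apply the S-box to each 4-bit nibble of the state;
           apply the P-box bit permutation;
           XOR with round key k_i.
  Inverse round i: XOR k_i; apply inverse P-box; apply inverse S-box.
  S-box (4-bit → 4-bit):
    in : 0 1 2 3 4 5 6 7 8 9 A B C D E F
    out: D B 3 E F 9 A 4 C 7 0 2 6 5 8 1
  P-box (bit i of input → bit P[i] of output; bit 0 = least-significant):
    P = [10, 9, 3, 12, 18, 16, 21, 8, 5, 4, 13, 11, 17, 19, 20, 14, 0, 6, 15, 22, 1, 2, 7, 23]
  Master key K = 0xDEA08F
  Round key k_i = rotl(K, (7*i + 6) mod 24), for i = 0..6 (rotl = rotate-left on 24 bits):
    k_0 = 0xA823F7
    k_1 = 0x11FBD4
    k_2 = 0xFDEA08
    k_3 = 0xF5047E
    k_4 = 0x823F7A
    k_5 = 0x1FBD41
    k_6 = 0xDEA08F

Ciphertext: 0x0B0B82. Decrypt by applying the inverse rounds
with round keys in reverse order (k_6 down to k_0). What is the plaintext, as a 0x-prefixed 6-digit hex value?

s_0 = ciphertext = 0x0B0B82
s_1 = InvRound(s_0, k_6) = 0x60781C
s_2 = InvRound(s_1, k_5) = 0xB44B4D
s_3 = InvRound(s_2, k_4) = 0x2F09D5
s_4 = InvRound(s_3, k_3) = 0x0595ED
s_5 = InvRound(s_4, k_2) = 0x313081
s_6 = InvRound(s_5, k_1) = 0xB9E68B
s_7 = InvRound(s_6, k_0) = 0xBC826D

0xBC826D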